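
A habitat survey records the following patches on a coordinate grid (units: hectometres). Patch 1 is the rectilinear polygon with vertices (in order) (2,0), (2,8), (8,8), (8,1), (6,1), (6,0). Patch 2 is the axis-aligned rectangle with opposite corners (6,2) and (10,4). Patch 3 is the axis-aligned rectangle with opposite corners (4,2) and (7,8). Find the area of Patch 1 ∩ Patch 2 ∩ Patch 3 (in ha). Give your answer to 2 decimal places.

The intersection is the polygon with vertices (6,2), (6,4), (7,4), (7,2).
By the shoelace formula its area is 2.00.

2.00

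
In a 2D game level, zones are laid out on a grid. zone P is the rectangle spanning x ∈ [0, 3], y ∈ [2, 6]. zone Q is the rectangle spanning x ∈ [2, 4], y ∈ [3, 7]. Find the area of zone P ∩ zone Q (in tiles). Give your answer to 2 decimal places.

3.00

|zone P∩zone Q|: x∈[2,3], y∈[3,6] → 1·3 = 3.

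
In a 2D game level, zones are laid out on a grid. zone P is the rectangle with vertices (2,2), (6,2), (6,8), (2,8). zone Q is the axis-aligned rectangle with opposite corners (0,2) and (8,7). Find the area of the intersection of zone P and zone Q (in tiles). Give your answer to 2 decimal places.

20.00

|zone P∩zone Q|: x∈[2,6], y∈[2,7] → 4·5 = 20.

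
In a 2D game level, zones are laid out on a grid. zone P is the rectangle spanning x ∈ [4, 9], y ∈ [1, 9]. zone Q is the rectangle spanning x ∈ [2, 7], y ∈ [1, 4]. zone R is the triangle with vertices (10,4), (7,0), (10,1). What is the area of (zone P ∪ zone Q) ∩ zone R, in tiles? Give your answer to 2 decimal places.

1.04

The region (zone P ∪ zone Q) ∩ zone R is the polygon with vertices (9,1), (7.75,1), (9,2.667).
By the shoelace formula its area is 1.04.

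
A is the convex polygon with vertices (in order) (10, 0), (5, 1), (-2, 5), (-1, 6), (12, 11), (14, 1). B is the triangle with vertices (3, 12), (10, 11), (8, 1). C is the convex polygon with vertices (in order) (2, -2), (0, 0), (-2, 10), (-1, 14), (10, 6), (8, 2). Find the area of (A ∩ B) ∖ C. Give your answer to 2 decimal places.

|A ∩ B| = 21.6071.
|(A ∩ B) ∩ C| = 15.3354.
|(A ∩ B) ∖ C| = 21.6071 − 15.3354 = 6.27.

6.27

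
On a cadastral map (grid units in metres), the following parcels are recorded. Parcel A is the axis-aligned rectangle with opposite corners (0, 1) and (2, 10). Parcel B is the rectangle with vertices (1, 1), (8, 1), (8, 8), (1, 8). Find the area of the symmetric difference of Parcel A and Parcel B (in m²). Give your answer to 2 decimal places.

|Parcel A∩Parcel B|: x∈[1,2], y∈[1,8] → 1·7 = 7.
|Parcel A △ Parcel B| = |Parcel A| + |Parcel B| − 2·|Parcel A∩Parcel B| = 18 + 49 − 14 = 53.00.

53.00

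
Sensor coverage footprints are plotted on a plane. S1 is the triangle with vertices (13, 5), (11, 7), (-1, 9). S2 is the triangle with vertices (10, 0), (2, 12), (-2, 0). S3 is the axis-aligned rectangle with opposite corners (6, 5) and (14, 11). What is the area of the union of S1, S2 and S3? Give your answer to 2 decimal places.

120.72

By inclusion–exclusion:
Individual areas: |S1| = 10, |S2| = 72, |S3| = 48.
|S1∩S2| = 1.8621.
|S1∩S3| = 7.0833.
|S2∩S3| = 0.3333.
|S1∩S2∩S3| = 0.
|S1 ∪ S2 ∪ S3| = 130 − 9.2787 + 0 = 120.72.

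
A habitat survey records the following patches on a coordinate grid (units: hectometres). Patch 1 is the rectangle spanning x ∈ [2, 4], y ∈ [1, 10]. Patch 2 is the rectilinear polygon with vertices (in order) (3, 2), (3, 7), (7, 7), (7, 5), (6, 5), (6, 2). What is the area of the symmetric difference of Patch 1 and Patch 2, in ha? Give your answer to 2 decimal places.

|Patch 1| = 18, |Patch 2| = 17, |Patch 1∩Patch 2| = 5.
|Patch 1 △ Patch 2| = |Patch 1| + |Patch 2| − 2·|Patch 1∩Patch 2| = 18 + 17 − 10 = 25.00.

25.00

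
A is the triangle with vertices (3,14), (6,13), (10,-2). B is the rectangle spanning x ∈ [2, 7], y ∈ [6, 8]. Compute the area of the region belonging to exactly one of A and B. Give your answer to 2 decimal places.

|A| = 20.5, |B| = 10, |A∩B| = 1.875.
|A △ B| = |A| + |B| − 2·|A∩B| = 20.5 + 10 − 3.75 = 26.75.

26.75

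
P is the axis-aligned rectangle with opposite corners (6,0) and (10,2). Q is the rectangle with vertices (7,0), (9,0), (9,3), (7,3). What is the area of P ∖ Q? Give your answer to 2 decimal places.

4.00

|P∩Q|: x∈[7,9], y∈[0,2] → 2·2 = 4.
|P| = 8.
|P ∖ Q| = |P| − |P∩Q| = 8 − 4 = 4.00.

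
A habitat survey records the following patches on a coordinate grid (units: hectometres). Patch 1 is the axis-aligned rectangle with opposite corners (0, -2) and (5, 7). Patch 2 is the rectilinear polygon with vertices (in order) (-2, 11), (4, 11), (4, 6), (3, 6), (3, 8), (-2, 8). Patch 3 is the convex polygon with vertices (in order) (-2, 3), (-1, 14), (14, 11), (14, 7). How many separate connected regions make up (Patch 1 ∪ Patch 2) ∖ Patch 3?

(Patch 1 ∪ Patch 2) ∖ Patch 3 splits into 2 disjoint pieces (area 30.625, area 1.7727).

2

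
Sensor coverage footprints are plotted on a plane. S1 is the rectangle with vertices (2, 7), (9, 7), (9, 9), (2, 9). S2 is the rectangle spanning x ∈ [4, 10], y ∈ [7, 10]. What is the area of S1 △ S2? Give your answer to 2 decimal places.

12.00

|S1∩S2|: x∈[4,9], y∈[7,9] → 5·2 = 10.
|S1 △ S2| = |S1| + |S2| − 2·|S1∩S2| = 14 + 18 − 20 = 12.00.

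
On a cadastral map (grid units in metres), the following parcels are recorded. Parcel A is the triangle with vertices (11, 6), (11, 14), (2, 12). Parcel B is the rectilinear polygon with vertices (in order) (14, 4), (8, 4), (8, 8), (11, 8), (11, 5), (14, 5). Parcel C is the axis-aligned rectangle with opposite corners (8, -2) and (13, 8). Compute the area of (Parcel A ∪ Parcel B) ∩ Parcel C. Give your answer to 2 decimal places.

The region (Parcel A ∪ Parcel B) ∩ Parcel C is the polygon with vertices (11,5), (13,5), (13,4), (8,4), (8,8), (11,8), (11,6).
By the shoelace formula its area is 14.00.

14.00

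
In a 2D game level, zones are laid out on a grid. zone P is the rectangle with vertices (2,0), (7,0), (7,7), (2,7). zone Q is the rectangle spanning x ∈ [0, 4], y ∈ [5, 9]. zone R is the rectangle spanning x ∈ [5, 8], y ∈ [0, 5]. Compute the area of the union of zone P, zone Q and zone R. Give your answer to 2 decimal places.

By inclusion–exclusion:
Individual areas: |zone P| = 35, |zone Q| = 16, |zone R| = 15.
|zone P∩zone Q|: x∈[2,4], y∈[5,7] → 2·2 = 4.
|zone P∩zone R|: x∈[5,7], y∈[0,5] → 2·5 = 10.
|zone Q∩zone R| = 0 (no overlap).
|zone P∩zone Q∩zone R| = 0.
|zone P ∪ zone Q ∪ zone R| = 66 − 14 + 0 = 52.00.

52.00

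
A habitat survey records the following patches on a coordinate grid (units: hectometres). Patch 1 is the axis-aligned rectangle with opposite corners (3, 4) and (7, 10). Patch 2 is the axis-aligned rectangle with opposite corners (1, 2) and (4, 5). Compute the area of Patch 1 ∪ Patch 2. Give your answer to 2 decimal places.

By inclusion–exclusion:
Individual areas: |Patch 1| = 24, |Patch 2| = 9.
|Patch 1∩Patch 2|: x∈[3,4], y∈[4,5] → 1·1 = 1.
|Patch 1 ∪ Patch 2| = 33 − 1 = 32.00.

32.00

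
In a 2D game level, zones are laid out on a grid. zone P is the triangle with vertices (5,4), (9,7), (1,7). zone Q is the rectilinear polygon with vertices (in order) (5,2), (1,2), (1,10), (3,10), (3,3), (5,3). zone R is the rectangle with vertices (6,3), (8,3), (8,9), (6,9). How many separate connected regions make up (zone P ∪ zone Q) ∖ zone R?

(zone P ∪ zone Q) ∖ zone R splits into 2 disjoint pieces (area 0.375, area 25.125).

2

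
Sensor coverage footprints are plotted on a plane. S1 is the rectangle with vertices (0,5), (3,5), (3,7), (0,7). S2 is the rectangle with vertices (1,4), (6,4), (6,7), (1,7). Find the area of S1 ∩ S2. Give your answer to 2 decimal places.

|S1∩S2|: x∈[1,3], y∈[5,7] → 2·2 = 4.

4.00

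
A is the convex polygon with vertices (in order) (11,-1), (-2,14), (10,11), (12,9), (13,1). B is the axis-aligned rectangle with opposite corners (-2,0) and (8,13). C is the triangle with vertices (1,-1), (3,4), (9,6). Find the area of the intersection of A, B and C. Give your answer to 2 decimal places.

The intersection is the polygon with vertices (8,5.125), (6.687,3.976), (5.845,4.948), (8,5.667).
By the shoelace formula its area is 1.71.

1.71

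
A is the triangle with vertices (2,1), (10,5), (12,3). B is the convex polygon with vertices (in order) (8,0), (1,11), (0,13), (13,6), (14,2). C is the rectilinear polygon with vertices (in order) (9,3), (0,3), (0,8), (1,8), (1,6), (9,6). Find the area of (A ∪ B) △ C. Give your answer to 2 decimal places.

|A ∪ B| = 73.9041.
|(A ∪ B) ∩ C| = 11.5925.
|(A ∪ B) △ C| = 73.9041 + 29 − 23.185 = 79.72.

79.72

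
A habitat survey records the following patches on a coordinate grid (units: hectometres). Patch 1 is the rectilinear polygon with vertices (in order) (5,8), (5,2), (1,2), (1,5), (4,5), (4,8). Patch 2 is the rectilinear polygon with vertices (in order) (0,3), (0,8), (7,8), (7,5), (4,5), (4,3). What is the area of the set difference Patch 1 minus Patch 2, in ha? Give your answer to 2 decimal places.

6.00

|Patch 1| = 15, |Patch 1∩Patch 2| = 9.
|Patch 1 ∖ Patch 2| = |Patch 1| − |Patch 1∩Patch 2| = 15 − 9 = 6.00.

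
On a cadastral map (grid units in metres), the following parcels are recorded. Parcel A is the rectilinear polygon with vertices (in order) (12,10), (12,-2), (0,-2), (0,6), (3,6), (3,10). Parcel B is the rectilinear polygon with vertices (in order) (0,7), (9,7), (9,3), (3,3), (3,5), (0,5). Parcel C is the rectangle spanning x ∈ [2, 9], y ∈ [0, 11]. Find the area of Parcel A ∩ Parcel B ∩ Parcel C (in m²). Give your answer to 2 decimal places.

25.00

The intersection is the polygon with vertices (3,6), (3,7), (9,7), (9,3), (3,3), (3,5), (2,5), (2,6).
By the shoelace formula its area is 25.00.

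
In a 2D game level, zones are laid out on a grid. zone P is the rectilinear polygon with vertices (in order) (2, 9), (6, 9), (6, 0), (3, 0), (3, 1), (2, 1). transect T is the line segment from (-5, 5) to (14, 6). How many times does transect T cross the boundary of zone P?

2

The segment meets the boundary at (6,5.579), (2,5.368).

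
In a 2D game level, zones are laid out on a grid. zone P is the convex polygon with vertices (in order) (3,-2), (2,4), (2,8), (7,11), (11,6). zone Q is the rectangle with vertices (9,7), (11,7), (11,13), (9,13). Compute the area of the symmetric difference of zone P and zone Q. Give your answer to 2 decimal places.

74.70

|zone P| = 64.5, |zone Q| = 12, |zone P∩zone Q| = 0.9.
|zone P △ zone Q| = |zone P| + |zone Q| − 2·|zone P∩zone Q| = 64.5 + 12 − 1.8 = 74.70.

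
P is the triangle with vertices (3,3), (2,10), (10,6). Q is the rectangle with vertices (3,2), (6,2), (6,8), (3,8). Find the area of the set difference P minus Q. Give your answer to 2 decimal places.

12.93

|P| = 26, |P∩Q| = 13.0714.
|P ∖ Q| = |P| − |P∩Q| = 26 − 13.0714 = 12.93.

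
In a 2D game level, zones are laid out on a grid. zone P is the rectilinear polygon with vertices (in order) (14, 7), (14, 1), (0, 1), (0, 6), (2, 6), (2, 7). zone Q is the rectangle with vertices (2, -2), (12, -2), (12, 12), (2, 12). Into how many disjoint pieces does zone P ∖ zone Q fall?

zone P ∖ zone Q splits into 2 disjoint pieces (area 12, area 10).

2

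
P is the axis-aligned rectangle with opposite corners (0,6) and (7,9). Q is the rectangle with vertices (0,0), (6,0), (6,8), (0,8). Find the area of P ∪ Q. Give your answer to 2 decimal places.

By inclusion–exclusion:
Individual areas: |P| = 21, |Q| = 48.
|P∩Q|: x∈[0,6], y∈[6,8] → 6·2 = 12.
|P ∪ Q| = 69 − 12 = 57.00.

57.00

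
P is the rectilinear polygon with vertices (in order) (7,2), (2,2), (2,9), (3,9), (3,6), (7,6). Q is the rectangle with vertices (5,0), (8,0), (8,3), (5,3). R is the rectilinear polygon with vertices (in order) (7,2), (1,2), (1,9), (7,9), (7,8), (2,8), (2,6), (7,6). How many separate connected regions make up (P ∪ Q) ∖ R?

2

(P ∪ Q) ∖ R splits into 2 disjoint pieces (area 2, area 7).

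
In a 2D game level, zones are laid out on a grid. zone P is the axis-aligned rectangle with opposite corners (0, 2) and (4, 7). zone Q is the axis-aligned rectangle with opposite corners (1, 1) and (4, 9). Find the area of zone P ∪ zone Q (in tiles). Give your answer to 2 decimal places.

29.00

By inclusion–exclusion:
Individual areas: |zone P| = 20, |zone Q| = 24.
|zone P∩zone Q|: x∈[1,4], y∈[2,7] → 3·5 = 15.
|zone P ∪ zone Q| = 44 − 15 = 29.00.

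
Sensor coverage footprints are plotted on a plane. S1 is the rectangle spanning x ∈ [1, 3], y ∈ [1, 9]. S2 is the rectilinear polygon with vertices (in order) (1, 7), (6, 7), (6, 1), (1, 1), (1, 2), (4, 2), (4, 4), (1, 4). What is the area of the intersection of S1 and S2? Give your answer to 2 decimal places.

8.00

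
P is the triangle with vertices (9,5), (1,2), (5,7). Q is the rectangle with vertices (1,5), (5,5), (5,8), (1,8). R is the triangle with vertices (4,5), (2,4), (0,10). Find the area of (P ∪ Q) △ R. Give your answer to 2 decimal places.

|P ∪ Q| = 24.4.
|(P ∪ Q) ∩ R| = 4.8833.
|(P ∪ Q) △ R| = 24.4 + 7 − 9.7667 = 21.63.

21.63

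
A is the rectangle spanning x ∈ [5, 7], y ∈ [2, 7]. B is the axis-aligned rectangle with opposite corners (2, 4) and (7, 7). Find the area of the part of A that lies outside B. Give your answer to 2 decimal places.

|A∩B|: x∈[5,7], y∈[4,7] → 2·3 = 6.
|A| = 10.
|A ∖ B| = |A| − |A∩B| = 10 − 6 = 4.00.

4.00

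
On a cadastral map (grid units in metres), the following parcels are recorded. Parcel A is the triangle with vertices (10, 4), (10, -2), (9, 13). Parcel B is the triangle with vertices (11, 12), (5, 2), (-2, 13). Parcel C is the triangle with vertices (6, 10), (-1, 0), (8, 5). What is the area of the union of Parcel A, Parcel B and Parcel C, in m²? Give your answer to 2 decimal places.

80.95

By inclusion–exclusion:
Individual areas: |Parcel A| = 3, |Parcel B| = 68, |Parcel C| = 27.5.
|Parcel A∩Parcel B| = 0.3007.
|Parcel A∩Parcel C| = 0.
|Parcel B∩Parcel C| = 17.2451.
|Parcel A∩Parcel B∩Parcel C| = 0.
|Parcel A ∪ Parcel B ∪ Parcel C| = 98.5 − 17.5458 + 0 = 80.95.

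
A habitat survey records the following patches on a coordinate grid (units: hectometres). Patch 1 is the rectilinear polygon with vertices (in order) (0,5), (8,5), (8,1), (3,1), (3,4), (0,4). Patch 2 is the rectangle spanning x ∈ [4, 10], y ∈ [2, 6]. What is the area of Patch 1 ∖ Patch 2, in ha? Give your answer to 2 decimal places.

11.00

|Patch 1| = 23, |Patch 1∩Patch 2| = 12.
|Patch 1 ∖ Patch 2| = |Patch 1| − |Patch 1∩Patch 2| = 23 − 12 = 11.00.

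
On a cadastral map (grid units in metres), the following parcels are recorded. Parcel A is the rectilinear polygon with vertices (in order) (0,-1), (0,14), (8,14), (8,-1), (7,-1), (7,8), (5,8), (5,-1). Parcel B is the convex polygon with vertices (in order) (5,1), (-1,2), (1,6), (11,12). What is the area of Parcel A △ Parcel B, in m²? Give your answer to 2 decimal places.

85.93

|Parcel A| = 102, |Parcel B| = 50, |Parcel A∩Parcel B| = 33.0333.
|Parcel A △ Parcel B| = |Parcel A| + |Parcel B| − 2·|Parcel A∩Parcel B| = 102 + 50 − 66.0667 = 85.93.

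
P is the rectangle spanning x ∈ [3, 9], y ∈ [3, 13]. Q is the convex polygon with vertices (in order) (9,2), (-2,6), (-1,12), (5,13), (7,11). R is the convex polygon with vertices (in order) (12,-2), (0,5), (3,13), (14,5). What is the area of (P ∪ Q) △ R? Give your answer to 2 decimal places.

|P ∪ Q| = 94.1427.
|(P ∪ Q) ∩ R| = 60.9276.
|(P ∪ Q) △ R| = 94.1427 + 105 − 121.8553 = 77.29.

77.29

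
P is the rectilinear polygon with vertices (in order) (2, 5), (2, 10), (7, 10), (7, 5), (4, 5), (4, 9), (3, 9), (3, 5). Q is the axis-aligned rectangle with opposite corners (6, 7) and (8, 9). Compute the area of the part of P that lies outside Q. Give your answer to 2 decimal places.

|P| = 21, |P∩Q| = 2.
|P ∖ Q| = |P| − |P∩Q| = 21 − 2 = 19.00.

19.00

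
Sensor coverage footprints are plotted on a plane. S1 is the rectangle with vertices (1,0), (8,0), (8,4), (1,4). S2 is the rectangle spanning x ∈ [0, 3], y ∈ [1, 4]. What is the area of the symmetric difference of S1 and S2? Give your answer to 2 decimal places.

|S1∩S2|: x∈[1,3], y∈[1,4] → 2·3 = 6.
|S1 △ S2| = |S1| + |S2| − 2·|S1∩S2| = 28 + 9 − 12 = 25.00.

25.00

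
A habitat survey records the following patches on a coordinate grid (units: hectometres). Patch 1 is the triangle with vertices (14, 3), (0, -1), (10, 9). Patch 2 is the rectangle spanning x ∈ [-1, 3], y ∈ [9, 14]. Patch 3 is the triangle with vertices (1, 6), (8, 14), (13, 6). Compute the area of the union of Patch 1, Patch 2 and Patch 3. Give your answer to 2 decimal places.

By inclusion–exclusion:
Individual areas: |Patch 1| = 50, |Patch 2| = 20, |Patch 3| = 48.
|Patch 1∩Patch 2| = 0.
|Patch 1∩Patch 3| = 7.5.
|Patch 2∩Patch 3| = 0.
|Patch 1∩Patch 2∩Patch 3| = 0.
|Patch 1 ∪ Patch 2 ∪ Patch 3| = 118 − 7.5 + 0 = 110.50.

110.50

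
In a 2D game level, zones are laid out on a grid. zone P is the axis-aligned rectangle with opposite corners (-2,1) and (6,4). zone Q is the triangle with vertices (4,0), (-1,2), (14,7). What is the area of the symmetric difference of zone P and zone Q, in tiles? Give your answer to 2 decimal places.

|zone P| = 24, |zone Q| = 27.5, |zone P∩zone Q| = 13.6357.
|zone P △ zone Q| = |zone P| + |zone Q| − 2·|zone P∩zone Q| = 24 + 27.5 − 27.2714 = 24.23.

24.23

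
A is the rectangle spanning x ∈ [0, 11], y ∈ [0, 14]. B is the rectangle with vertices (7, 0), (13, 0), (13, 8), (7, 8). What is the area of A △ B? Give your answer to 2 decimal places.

|A∩B|: x∈[7,11], y∈[0,8] → 4·8 = 32.
|A △ B| = |A| + |B| − 2·|A∩B| = 154 + 48 − 64 = 138.00.

138.00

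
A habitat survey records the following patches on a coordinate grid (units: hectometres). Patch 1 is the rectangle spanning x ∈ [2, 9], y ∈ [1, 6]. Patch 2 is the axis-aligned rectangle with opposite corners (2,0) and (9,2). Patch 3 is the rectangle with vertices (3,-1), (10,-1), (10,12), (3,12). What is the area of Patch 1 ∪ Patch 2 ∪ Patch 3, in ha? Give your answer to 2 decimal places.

97.00

By inclusion–exclusion:
Individual areas: |Patch 1| = 35, |Patch 2| = 14, |Patch 3| = 91.
|Patch 1∩Patch 2|: x∈[2,9], y∈[1,2] → 7·1 = 7.
|Patch 1∩Patch 3|: x∈[3,9], y∈[1,6] → 6·5 = 30.
|Patch 2∩Patch 3|: x∈[3,9], y∈[0,2] → 6·2 = 12.
|Patch 1∩Patch 2∩Patch 3| = 6.
|Patch 1 ∪ Patch 2 ∪ Patch 3| = 140 − 49 + 6 = 97.00.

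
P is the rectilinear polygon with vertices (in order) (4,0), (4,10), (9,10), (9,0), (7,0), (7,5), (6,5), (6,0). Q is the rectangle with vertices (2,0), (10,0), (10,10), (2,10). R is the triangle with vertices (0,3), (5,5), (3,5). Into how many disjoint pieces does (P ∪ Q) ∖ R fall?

(P ∪ Q) ∖ R is a single connected region.

1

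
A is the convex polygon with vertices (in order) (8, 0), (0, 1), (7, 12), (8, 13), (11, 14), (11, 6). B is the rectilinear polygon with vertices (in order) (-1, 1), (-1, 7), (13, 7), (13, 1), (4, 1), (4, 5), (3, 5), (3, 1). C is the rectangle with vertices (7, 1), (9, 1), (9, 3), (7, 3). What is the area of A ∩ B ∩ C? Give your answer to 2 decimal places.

3.75

The intersection is the polygon with vertices (8.5,1), (7,1), (7,3), (9,3), (9,2).
By the shoelace formula its area is 3.75.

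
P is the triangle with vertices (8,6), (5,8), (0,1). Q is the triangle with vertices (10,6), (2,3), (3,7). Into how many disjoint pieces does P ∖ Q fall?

P ∖ Q splits into 2 disjoint pieces (area 2.1136, area 2.7981).

2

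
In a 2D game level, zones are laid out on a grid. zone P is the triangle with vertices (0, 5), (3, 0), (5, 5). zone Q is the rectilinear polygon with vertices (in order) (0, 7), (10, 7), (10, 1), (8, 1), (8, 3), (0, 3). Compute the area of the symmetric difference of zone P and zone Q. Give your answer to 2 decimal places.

40.50

|zone P| = 12.5, |zone Q| = 44, |zone P∩zone Q| = 8.
|zone P △ zone Q| = |zone P| + |zone Q| − 2·|zone P∩zone Q| = 12.5 + 44 − 16 = 40.50.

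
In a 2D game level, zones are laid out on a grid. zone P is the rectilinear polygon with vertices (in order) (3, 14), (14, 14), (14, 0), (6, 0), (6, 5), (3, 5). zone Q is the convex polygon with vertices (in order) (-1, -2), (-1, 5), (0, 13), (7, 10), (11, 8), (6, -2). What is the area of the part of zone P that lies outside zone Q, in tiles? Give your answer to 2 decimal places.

|zone P| = 139, |zone P∩zone Q| = 48.4286.
|zone P ∖ zone Q| = |zone P| − |zone P∩zone Q| = 139 − 48.4286 = 90.57.

90.57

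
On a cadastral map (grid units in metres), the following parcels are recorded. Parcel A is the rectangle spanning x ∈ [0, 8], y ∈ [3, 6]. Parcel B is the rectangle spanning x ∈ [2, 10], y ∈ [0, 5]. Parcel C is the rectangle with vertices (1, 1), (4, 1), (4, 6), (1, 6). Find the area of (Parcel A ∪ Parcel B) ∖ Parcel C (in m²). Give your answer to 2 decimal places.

|Parcel A ∪ Parcel B| = 52.
|(Parcel A ∪ Parcel B) ∩ Parcel C| = 13.
|(Parcel A ∪ Parcel B) ∖ Parcel C| = 52 − 13 = 39.00.

39.00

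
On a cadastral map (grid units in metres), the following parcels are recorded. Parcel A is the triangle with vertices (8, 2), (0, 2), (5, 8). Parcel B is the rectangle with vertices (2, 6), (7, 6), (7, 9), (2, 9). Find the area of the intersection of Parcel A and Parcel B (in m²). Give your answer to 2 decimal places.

2.67

The intersection is the polygon with vertices (5,8), (6,6), (3.333,6).
By the shoelace formula its area is 2.67.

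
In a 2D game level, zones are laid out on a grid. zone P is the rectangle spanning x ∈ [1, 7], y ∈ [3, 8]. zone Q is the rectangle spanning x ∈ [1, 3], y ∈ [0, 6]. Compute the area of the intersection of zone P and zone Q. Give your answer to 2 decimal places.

6.00

|zone P∩zone Q|: x∈[1,3], y∈[3,6] → 2·3 = 6.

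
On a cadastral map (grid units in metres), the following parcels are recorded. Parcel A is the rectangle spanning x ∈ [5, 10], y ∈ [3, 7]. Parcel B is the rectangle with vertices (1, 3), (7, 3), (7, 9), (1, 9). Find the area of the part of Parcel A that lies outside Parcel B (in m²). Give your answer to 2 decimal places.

12.00

|Parcel A∩Parcel B|: x∈[5,7], y∈[3,7] → 2·4 = 8.
|Parcel A| = 20.
|Parcel A ∖ Parcel B| = |Parcel A| − |Parcel A∩Parcel B| = 20 − 8 = 12.00.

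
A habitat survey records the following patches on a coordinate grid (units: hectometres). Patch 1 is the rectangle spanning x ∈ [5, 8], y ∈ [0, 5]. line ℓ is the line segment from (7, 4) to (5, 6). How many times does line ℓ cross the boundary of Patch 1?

The segment meets the boundary at (6,5).

1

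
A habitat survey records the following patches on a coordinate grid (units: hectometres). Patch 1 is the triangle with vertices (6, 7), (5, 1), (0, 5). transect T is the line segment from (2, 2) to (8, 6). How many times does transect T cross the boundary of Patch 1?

The segment meets the boundary at (2.955,2.636), (5.562,4.375).

2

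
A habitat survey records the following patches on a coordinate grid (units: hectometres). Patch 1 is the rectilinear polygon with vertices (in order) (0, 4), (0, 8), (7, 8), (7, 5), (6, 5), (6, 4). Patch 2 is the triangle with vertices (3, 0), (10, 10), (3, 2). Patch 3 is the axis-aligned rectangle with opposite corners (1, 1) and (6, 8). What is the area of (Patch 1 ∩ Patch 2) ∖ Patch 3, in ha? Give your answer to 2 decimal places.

|Patch 1 ∩ Patch 2| = 1.6857.
|(Patch 1 ∩ Patch 2) ∩ Patch 3| = 0.8643.
|(Patch 1 ∩ Patch 2) ∖ Patch 3| = 1.6857 − 0.8643 = 0.82.

0.82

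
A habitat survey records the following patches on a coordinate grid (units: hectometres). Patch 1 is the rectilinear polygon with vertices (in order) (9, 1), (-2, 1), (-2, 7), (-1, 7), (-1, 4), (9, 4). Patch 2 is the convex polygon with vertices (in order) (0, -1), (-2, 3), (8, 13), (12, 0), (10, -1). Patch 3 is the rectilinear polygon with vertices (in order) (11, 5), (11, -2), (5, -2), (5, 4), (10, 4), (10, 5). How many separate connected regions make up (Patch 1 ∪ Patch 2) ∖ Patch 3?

2

(Patch 1 ∪ Patch 2) ∖ Patch 3 splits into 2 disjoint pieces (area 87.3462, area 1.875).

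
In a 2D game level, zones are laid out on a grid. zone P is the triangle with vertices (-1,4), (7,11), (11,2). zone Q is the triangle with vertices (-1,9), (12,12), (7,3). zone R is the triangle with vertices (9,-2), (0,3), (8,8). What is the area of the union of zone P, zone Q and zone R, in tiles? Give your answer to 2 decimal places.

95.29

By inclusion–exclusion:
Individual areas: |zone P| = 50, |zone Q| = 51, |zone R| = 42.5.
|zone P∩zone Q| = 27.5704.
|zone P∩zone R| = 20.6434.
|zone Q∩zone R| = 11.1816.
|zone P∩zone Q∩zone R| = 11.1816.
|zone P ∪ zone Q ∪ zone R| = 143.5 − 59.3954 + 11.1816 = 95.29.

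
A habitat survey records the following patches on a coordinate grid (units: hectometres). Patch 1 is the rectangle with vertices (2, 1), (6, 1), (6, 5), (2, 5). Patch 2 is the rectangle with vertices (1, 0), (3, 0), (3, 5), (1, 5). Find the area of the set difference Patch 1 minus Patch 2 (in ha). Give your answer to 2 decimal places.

|Patch 1∩Patch 2|: x∈[2,3], y∈[1,5] → 1·4 = 4.
|Patch 1| = 16.
|Patch 1 ∖ Patch 2| = |Patch 1| − |Patch 1∩Patch 2| = 16 − 4 = 12.00.

12.00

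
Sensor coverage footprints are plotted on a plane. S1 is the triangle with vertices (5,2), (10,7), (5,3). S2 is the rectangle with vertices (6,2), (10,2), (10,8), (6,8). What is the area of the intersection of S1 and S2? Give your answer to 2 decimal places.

1.60

The intersection is the polygon with vertices (6,3), (6,3.8), (10,7).
By the shoelace formula its area is 1.60.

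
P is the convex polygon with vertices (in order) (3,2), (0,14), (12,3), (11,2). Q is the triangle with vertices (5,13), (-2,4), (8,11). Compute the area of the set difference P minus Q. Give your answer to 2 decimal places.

51.80

|P| = 59.5, |P∩Q| = 7.698.
|P ∖ Q| = |P| − |P∩Q| = 59.5 − 7.698 = 51.80.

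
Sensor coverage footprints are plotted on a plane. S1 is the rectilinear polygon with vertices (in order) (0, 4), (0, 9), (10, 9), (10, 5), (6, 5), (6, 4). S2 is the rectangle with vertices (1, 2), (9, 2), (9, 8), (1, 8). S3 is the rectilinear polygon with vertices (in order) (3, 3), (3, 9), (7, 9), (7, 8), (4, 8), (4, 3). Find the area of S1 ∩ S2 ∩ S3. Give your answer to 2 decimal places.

4.00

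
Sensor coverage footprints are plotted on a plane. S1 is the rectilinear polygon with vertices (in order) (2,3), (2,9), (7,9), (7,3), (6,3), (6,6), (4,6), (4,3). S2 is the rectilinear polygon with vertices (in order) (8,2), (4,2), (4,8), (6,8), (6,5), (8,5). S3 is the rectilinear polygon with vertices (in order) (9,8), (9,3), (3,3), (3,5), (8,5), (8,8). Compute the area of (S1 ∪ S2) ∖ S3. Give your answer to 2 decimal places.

26.00

|S1 ∪ S2| = 36.
|(S1 ∪ S2) ∩ S3| = 10.
|(S1 ∪ S2) ∖ S3| = 36 − 10 = 26.00.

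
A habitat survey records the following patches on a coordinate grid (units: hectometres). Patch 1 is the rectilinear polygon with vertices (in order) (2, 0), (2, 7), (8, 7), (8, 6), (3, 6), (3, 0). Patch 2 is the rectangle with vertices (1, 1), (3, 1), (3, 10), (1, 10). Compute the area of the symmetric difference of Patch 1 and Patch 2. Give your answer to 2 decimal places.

18.00

|Patch 1| = 12, |Patch 2| = 18, |Patch 1∩Patch 2| = 6.
|Patch 1 △ Patch 2| = |Patch 1| + |Patch 2| − 2·|Patch 1∩Patch 2| = 12 + 18 − 12 = 18.00.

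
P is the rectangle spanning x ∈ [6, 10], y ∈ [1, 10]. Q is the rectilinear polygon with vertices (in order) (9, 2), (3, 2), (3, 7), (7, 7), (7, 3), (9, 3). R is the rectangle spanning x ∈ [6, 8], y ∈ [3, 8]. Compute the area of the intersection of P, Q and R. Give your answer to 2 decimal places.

4.00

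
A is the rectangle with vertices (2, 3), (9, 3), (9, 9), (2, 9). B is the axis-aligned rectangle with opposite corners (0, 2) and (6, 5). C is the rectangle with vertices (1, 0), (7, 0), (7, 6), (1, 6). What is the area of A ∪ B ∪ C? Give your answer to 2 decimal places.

By inclusion–exclusion:
Individual areas: |A| = 42, |B| = 18, |C| = 36.
|A∩B|: x∈[2,6], y∈[3,5] → 4·2 = 8.
|A∩C|: x∈[2,7], y∈[3,6] → 5·3 = 15.
|B∩C|: x∈[1,6], y∈[2,5] → 5·3 = 15.
|A∩B∩C| = 8.
|A ∪ B ∪ C| = 96 − 38 + 8 = 66.00.

66.00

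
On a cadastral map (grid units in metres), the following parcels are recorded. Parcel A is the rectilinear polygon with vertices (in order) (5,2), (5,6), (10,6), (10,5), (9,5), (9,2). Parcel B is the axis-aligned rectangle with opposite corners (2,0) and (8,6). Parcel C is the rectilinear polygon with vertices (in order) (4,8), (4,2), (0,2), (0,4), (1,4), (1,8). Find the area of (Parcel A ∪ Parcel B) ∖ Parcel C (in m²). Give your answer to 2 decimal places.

33.00

|Parcel A ∪ Parcel B| = 41.
|(Parcel A ∪ Parcel B) ∩ Parcel C| = 8.
|(Parcel A ∪ Parcel B) ∖ Parcel C| = 41 − 8 = 33.00.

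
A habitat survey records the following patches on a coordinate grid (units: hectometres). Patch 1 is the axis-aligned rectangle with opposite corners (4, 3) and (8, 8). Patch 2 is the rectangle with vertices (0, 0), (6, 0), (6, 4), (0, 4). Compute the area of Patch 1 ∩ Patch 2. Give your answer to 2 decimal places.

|Patch 1∩Patch 2|: x∈[4,6], y∈[3,4] → 2·1 = 2.

2.00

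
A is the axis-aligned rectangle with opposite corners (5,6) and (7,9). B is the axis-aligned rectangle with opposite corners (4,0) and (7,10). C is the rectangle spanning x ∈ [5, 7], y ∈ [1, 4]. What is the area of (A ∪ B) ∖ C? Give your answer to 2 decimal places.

24.00

|A ∪ B| = 30.
|(A ∪ B) ∩ C| = 6.
|(A ∪ B) ∖ C| = 30 − 6 = 24.00.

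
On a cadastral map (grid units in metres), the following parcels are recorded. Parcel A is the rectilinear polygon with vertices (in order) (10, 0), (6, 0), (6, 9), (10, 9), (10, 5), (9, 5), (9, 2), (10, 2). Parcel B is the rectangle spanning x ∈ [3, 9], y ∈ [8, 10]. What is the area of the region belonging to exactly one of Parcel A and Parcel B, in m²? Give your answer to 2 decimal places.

|Parcel A| = 33, |Parcel B| = 12, |Parcel A∩Parcel B| = 3.
|Parcel A △ Parcel B| = |Parcel A| + |Parcel B| − 2·|Parcel A∩Parcel B| = 33 + 12 − 6 = 39.00.

39.00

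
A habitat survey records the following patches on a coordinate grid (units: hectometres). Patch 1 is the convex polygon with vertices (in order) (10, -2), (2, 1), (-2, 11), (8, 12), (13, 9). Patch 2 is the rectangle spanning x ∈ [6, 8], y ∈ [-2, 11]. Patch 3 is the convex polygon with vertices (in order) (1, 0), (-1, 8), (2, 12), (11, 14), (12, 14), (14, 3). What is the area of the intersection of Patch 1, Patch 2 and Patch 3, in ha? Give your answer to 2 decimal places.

The intersection is the polygon with vertices (6,11), (8,11), (8,1.615), (6,1.154).
By the shoelace formula its area is 19.23.

19.23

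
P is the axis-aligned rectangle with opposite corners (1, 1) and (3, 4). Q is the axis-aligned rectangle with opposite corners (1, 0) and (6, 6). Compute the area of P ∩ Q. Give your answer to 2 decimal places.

|P∩Q|: x∈[1,3], y∈[1,4] → 2·3 = 6.

6.00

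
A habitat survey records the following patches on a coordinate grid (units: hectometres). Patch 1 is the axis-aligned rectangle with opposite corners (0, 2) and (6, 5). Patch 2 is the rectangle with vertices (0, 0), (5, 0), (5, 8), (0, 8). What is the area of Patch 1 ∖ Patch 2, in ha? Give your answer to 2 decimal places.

|Patch 1∩Patch 2|: x∈[0,5], y∈[2,5] → 5·3 = 15.
|Patch 1| = 18.
|Patch 1 ∖ Patch 2| = |Patch 1| − |Patch 1∩Patch 2| = 18 − 15 = 3.00.

3.00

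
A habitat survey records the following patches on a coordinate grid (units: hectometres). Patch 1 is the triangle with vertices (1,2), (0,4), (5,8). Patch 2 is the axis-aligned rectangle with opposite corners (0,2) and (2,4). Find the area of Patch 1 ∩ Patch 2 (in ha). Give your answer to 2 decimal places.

2.25

The intersection is the polygon with vertices (0,4), (2,4), (2,3.5), (1,2).
By the shoelace formula its area is 2.25.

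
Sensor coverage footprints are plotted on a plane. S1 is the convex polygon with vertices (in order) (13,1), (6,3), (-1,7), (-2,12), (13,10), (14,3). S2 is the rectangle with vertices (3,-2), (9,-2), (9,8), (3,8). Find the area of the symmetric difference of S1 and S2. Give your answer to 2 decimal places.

113.57

|S1| = 111, |S2| = 60, |S1∩S2| = 28.7143.
|S1 △ S2| = |S1| + |S2| − 2·|S1∩S2| = 111 + 60 − 57.4286 = 113.57.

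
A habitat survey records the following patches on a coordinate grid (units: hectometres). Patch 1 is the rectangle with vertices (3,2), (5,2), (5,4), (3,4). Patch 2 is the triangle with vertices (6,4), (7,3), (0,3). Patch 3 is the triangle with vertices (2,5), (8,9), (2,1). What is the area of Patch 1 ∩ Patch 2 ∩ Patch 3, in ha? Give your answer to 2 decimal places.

0.42

The intersection is the polygon with vertices (3,3), (3,3.5), (4,3.667), (3.5,3).
By the shoelace formula its area is 0.42.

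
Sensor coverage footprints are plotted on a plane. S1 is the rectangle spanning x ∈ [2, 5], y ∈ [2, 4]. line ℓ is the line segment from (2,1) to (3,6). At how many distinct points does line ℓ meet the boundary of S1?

The segment meets the boundary at (2.6,4), (2.2,2).

2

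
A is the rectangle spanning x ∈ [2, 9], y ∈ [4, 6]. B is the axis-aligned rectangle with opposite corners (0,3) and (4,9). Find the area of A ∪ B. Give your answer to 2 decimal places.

By inclusion–exclusion:
Individual areas: |A| = 14, |B| = 24.
|A∩B|: x∈[2,4], y∈[4,6] → 2·2 = 4.
|A ∪ B| = 38 − 4 = 34.00.

34.00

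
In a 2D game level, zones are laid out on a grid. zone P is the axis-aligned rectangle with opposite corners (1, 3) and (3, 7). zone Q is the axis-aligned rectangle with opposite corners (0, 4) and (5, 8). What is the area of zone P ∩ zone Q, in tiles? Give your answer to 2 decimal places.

6.00

|zone P∩zone Q|: x∈[1,3], y∈[4,7] → 2·3 = 6.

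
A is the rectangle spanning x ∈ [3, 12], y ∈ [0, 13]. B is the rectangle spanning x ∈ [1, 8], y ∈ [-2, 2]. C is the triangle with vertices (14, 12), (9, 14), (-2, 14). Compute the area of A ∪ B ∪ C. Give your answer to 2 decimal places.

By inclusion–exclusion:
Individual areas: |A| = 117, |B| = 28, |C| = 11.
|A∩B|: x∈[3,8], y∈[0,2] → 5·2 = 10.
|A∩C| = 2.2.
|B∩C| = 0.
|A∩B∩C| = 0.
|A ∪ B ∪ C| = 156 − 12.2 + 0 = 143.80.

143.80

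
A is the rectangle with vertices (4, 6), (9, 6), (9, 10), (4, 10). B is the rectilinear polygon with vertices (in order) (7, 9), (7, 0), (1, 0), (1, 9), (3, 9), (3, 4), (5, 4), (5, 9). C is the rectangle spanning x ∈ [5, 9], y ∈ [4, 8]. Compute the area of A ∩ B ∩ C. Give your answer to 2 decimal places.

The intersection is the polygon with vertices (5,8), (7,8), (7,6), (5,6).
By the shoelace formula its area is 4.00.

4.00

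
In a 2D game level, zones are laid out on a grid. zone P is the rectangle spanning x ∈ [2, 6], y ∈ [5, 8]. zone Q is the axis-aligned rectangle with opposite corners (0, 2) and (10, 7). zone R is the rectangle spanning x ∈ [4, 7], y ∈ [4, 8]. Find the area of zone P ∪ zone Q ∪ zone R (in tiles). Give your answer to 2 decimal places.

55.00

By inclusion–exclusion:
Individual areas: |zone P| = 12, |zone Q| = 50, |zone R| = 12.
|zone P∩zone Q|: x∈[2,6], y∈[5,7] → 4·2 = 8.
|zone P∩zone R|: x∈[4,6], y∈[5,8] → 2·3 = 6.
|zone Q∩zone R|: x∈[4,7], y∈[4,7] → 3·3 = 9.
|zone P∩zone Q∩zone R| = 4.
|zone P ∪ zone Q ∪ zone R| = 74 − 23 + 4 = 55.00.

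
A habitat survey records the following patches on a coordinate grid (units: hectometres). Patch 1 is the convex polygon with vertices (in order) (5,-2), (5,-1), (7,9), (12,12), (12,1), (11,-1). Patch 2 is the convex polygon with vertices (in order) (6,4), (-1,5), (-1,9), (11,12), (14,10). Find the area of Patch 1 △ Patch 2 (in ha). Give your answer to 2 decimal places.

|Patch 1| = 69.5, |Patch 2| = 71.5, |Patch 1∩Patch 2| = 21.3246.
|Patch 1 △ Patch 2| = |Patch 1| + |Patch 2| − 2·|Patch 1∩Patch 2| = 69.5 + 71.5 − 42.6491 = 98.35.

98.35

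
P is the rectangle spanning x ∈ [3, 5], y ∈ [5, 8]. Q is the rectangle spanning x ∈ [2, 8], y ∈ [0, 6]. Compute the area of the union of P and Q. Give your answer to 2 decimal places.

By inclusion–exclusion:
Individual areas: |P| = 6, |Q| = 36.
|P∩Q|: x∈[3,5], y∈[5,6] → 2·1 = 2.
|P ∪ Q| = 42 − 2 = 40.00.

40.00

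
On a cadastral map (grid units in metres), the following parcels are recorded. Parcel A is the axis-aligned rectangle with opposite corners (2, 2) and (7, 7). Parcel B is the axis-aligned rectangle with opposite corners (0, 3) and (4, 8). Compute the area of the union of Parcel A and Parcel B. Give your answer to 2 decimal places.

By inclusion–exclusion:
Individual areas: |Parcel A| = 25, |Parcel B| = 20.
|Parcel A∩Parcel B|: x∈[2,4], y∈[3,7] → 2·4 = 8.
|Parcel A ∪ Parcel B| = 45 − 8 = 37.00.

37.00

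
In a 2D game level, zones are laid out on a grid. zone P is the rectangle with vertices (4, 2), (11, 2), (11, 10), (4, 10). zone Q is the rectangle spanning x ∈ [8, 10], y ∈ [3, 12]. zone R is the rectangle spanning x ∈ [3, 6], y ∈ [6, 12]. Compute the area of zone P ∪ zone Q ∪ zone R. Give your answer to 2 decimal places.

By inclusion–exclusion:
Individual areas: |zone P| = 56, |zone Q| = 18, |zone R| = 18.
|zone P∩zone Q|: x∈[8,10], y∈[3,10] → 2·7 = 14.
|zone P∩zone R|: x∈[4,6], y∈[6,10] → 2·4 = 8.
|zone Q∩zone R| = 0 (no overlap).
|zone P∩zone Q∩zone R| = 0.
|zone P ∪ zone Q ∪ zone R| = 92 − 22 + 0 = 70.00.

70.00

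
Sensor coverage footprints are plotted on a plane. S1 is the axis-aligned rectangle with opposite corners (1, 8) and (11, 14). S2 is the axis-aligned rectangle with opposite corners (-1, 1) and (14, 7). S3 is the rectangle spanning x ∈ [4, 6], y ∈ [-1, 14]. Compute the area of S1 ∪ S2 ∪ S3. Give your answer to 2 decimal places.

156.00

By inclusion–exclusion:
Individual areas: |S1| = 60, |S2| = 90, |S3| = 30.
|S1∩S2| = 0 (no overlap).
|S1∩S3|: x∈[4,6], y∈[8,14] → 2·6 = 12.
|S2∩S3|: x∈[4,6], y∈[1,7] → 2·6 = 12.
|S1∩S2∩S3| = 0.
|S1 ∪ S2 ∪ S3| = 180 − 24 + 0 = 156.00.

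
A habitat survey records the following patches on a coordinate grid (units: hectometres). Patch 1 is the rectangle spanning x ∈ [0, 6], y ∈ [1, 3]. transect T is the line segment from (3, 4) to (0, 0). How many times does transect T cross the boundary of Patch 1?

2

The segment meets the boundary at (0.75,1), (2.25,3).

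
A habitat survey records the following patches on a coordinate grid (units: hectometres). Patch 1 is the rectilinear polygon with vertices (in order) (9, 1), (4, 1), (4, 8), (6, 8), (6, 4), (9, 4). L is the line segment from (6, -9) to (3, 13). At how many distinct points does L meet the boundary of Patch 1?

The segment meets the boundary at (4,5.667), (4.636,1).

2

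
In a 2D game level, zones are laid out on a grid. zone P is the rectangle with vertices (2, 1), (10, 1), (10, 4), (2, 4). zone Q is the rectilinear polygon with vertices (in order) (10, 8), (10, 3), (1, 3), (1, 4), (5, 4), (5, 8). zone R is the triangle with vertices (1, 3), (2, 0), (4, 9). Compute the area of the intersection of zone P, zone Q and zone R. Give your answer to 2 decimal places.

The intersection is the polygon with vertices (2,3), (2,4), (2.889,4), (2.667,3).
By the shoelace formula its area is 0.78.

0.78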